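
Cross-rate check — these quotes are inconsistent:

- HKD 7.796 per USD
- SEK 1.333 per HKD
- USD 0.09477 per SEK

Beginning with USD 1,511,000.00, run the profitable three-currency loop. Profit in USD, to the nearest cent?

Profitable loop is USD → SEK → HKD → USD:
USD 1,511,000.00 ÷ 0.09477 = SEK 15,943,864.09
SEK 15,943,864.09 ÷ 1.333 = HKD 11,960,888.29
HKD 11,960,888.29 ÷ 7.796 = USD 1,534,234.00
Profit = USD 1,534,234.00 − USD 1,511,000.00

Profit: USD 23,234.00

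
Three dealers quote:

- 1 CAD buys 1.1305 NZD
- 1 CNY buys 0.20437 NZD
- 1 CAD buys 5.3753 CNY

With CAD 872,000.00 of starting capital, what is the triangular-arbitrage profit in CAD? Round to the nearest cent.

Profitable loop is CAD → NZD → CNY → CAD:
CAD 872,000.00 × 1.1305 = NZD 985,796.00
NZD 985,796.00 ÷ 0.20437 = CNY 4,823,584.67
CNY 4,823,584.67 ÷ 5.3753 = CAD 897,361.02
Profit = CAD 897,361.02 − CAD 872,000.00

Profit: CAD 25,361.02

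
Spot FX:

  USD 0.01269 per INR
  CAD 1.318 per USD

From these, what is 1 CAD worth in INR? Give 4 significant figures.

CAD/INR = 59.79

1 CAD ÷ 1.318 = 0.758725 USD
0.758725 USD ÷ 0.01269 = 59.7892 INR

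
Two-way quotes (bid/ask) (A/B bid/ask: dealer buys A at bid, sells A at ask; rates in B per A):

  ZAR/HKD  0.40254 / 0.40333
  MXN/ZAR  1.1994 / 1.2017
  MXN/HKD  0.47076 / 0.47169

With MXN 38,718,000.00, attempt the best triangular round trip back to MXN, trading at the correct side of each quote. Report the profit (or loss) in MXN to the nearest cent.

Net profit: MXN 912,480.06

Best loop MXN → ZAR → HKD → MXN:
MXN 38,718,000.00 × 1.1994 (sell MXN at bid) = ZAR 46,438,369.20
ZAR 46,438,369.20 × 0.40254 (sell ZAR at bid) = HKD 18,693,301.14
HKD 18,693,301.14 ÷ 0.47169 (buy MXN at ask) = MXN 39,630,480.06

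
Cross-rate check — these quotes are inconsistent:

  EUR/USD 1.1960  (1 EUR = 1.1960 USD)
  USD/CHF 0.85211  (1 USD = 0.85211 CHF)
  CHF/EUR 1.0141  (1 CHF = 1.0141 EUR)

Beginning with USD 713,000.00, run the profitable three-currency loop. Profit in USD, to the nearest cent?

Profitable loop is USD → CHF → EUR → USD:
USD 713,000.00 × 0.85211 = CHF 607,554.43
CHF 607,554.43 × 1.0141 = EUR 616,120.95
EUR 616,120.95 × 1.1960 = USD 736,880.65
Profit = USD 736,880.65 − USD 713,000.00

Profit: USD 23,880.65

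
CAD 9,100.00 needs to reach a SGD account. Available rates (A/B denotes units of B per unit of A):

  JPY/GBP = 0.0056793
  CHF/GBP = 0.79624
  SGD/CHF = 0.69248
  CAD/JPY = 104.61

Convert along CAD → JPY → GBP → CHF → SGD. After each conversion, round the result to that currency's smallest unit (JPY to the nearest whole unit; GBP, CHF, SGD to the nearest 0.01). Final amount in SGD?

CAD 9,100.00 × 104.61 = JPY 951,951
JPY 951,951 × 0.0056793 = GBP 5,406.42
GBP 5,406.42 ÷ 0.79624 = CHF 6,789.94
CHF 6,789.94 ÷ 0.69248 = SGD 9,805.25

SGD 9,805.25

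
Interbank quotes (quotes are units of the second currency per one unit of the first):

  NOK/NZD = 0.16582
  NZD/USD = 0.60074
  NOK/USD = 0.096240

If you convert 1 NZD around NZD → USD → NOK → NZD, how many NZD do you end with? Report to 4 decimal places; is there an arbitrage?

1.0351 (arbitrage exists)

Around NZD → USD → NOK → NZD: 1 × 0.60074 ÷ 0.096240 × 0.16582 = 1.035066
Product > 1; profitable direction is NZD → USD → NOK → NZD.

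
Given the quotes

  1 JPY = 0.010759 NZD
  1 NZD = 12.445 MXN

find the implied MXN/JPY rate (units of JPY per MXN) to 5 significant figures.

MXN/JPY = 7.4685

1 MXN ÷ 12.445 = 0.0803536 NZD
0.0803536 NZD ÷ 0.010759 = 7.4685 JPY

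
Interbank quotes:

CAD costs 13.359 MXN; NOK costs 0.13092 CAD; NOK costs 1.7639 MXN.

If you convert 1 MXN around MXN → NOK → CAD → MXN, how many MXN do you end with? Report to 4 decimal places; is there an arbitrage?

0.9915 (arbitrage exists)

Around MXN → NOK → CAD → MXN: 1 ÷ 1.7639 × 0.13092 × 13.359 = 0.991530
Product < 1; profitable direction is MXN → CAD → NOK → MXN.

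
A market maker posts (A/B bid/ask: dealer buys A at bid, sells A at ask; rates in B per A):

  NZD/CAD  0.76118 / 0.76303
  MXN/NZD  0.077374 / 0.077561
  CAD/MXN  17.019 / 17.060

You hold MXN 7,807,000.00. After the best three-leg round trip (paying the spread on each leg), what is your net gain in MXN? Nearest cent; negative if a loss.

Net profit: MXN 18,293.50

Best loop MXN → NZD → CAD → MXN:
MXN 7,807,000.00 × 0.077374 (sell MXN at bid) = NZD 604,058.82
NZD 604,058.82 × 0.76118 (sell NZD at bid) = CAD 459,797.49
CAD 459,797.49 × 17.019 (sell CAD at bid) = MXN 7,825,293.50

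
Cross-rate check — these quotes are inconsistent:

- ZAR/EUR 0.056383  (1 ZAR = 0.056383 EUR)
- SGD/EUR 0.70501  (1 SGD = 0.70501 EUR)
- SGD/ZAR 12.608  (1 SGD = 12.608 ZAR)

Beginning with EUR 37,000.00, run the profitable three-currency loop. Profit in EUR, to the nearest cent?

Profitable loop is EUR → SGD → ZAR → EUR:
EUR 37,000.00 ÷ 0.70501 = SGD 52,481.53
SGD 52,481.53 × 12.608 = ZAR 661,687.07
ZAR 661,687.07 × 0.056383 = EUR 37,307.90
Profit = EUR 37,307.90 − EUR 37,000.00

Profit: EUR 307.90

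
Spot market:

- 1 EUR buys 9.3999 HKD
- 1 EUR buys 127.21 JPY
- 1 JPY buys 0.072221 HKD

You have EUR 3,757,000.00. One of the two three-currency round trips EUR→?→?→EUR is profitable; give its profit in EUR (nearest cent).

Profitable loop is EUR → HKD → JPY → EUR:
EUR 3,757,000.00 × 9.3999 = HKD 35,315,424.30
HKD 35,315,424.30 ÷ 0.072221 = JPY 488,991,073
JPY 488,991,073 ÷ 127.21 = EUR 3,843,967.24
Profit = EUR 3,843,967.24 − EUR 3,757,000.00

Profit: EUR 86,967.24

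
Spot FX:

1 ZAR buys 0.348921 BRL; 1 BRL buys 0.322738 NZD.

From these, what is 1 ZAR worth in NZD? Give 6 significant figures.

ZAR/NZD = 0.112610

1 ZAR × 0.348921 = 0.348921 BRL
0.348921 BRL × 0.322738 = 0.11261 NZD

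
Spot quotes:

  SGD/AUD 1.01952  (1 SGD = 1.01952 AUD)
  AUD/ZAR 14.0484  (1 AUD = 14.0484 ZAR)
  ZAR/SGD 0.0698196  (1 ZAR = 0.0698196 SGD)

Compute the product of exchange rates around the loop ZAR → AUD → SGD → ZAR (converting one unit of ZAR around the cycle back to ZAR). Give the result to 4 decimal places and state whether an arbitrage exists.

1.0000 (no arbitrage)

Around ZAR → AUD → SGD → ZAR: 1 ÷ 14.0484 ÷ 1.01952 ÷ 0.0698196 = 1.000000
Product ≈ 1 (deviation 0.000%, within rounding noise).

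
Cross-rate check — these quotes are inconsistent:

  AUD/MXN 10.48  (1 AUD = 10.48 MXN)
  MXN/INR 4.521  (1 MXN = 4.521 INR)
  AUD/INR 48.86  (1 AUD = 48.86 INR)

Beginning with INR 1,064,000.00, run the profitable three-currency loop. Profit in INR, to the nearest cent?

Profitable loop is INR → MXN → AUD → INR:
INR 1,064,000.00 ÷ 4.521 = MXN 235,346.16
MXN 235,346.16 ÷ 10.48 = AUD 22,456.69
AUD 22,456.69 × 48.86 = INR 1,097,234.11
Profit = INR 1,097,234.11 − INR 1,064,000.00

Profit: INR 33,234.11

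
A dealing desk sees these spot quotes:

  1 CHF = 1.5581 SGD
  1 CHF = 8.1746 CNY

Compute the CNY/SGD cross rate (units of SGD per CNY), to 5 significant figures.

1 CNY ÷ 8.1746 = 0.12233 CHF
0.12233 CHF × 1.5581 = 0.190603 SGD

CNY/SGD = 0.19060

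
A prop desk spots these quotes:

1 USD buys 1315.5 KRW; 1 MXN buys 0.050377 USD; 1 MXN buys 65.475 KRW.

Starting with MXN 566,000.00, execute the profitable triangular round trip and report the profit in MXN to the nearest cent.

Profit: MXN 6,880.55

Profitable loop is MXN → USD → KRW → MXN:
MXN 566,000.00 × 0.050377 = USD 28,513.38
USD 28,513.38 × 1315.5 = KRW 37,509,354
KRW 37,509,354 ÷ 65.475 = MXN 572,880.55
Profit = MXN 572,880.55 − MXN 566,000.00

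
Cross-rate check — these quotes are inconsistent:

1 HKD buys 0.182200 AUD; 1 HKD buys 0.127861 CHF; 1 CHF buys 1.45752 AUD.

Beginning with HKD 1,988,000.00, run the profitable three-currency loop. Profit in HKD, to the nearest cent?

Profit: HKD 45,389.74

Profitable loop is HKD → CHF → AUD → HKD:
HKD 1,988,000.00 × 0.127861 = CHF 254,187.67
CHF 254,187.67 × 1.45752 = AUD 370,483.61
AUD 370,483.61 ÷ 0.182200 = HKD 2,033,389.74
Profit = HKD 2,033,389.74 − HKD 1,988,000.00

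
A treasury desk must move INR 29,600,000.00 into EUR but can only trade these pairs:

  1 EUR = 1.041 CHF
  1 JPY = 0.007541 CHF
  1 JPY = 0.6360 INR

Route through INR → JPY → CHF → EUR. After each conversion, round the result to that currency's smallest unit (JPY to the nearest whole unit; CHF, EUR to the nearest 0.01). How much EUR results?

EUR 337,141.96

INR 29,600,000.00 ÷ 0.6360 = JPY 46,540,881
JPY 46,540,881 × 0.007541 = CHF 350,964.78
CHF 350,964.78 ÷ 1.041 = EUR 337,141.96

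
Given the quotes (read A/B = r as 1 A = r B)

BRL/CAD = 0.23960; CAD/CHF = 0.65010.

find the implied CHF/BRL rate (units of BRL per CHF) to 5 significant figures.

CHF/BRL = 6.4200

1 CHF ÷ 0.65010 = 1.53822 CAD
1.53822 CAD ÷ 0.23960 = 6.41997 BRL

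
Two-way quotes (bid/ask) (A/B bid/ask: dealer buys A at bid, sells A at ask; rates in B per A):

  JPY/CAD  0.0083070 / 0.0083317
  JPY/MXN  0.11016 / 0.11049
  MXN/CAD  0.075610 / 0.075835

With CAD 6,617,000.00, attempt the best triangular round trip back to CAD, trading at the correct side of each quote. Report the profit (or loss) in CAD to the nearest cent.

Best loop CAD → JPY → MXN → CAD:
CAD 6,617,000.00 ÷ 0.0083317 (buy JPY at ask) = JPY 794,195,662
JPY 794,195,662 × 0.11016 (sell JPY at bid) = MXN 87,488,594.16
MXN 87,488,594.16 × 0.075610 (sell MXN at bid) = CAD 6,615,012.60

Net result: CAD -1,987.40 (no profitable arbitrage after spreads)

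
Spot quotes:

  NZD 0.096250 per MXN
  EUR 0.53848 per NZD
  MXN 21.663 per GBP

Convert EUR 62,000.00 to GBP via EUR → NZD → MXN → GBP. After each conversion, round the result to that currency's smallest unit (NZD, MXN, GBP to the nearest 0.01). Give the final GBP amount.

GBP 55,220.81

EUR 62,000.00 ÷ 0.53848 = NZD 115,138.91
NZD 115,138.91 ÷ 0.096250 = MXN 1,196,248.42
MXN 1,196,248.42 ÷ 21.663 = GBP 55,220.81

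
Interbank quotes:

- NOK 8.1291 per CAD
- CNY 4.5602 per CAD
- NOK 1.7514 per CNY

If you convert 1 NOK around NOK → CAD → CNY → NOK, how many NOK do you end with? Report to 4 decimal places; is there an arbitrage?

Around NOK → CAD → CNY → NOK: 1 ÷ 8.1291 × 4.5602 × 1.7514 = 0.982487
Product < 1; profitable direction is NOK → CNY → CAD → NOK.

0.9825 (arbitrage exists)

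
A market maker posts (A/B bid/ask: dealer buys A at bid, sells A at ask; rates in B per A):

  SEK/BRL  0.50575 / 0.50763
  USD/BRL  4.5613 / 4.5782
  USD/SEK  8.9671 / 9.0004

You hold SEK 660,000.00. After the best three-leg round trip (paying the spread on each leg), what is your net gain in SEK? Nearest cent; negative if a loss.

Net result: SEK -1,093.97 (no profitable arbitrage after spreads)

Best loop SEK → USD → BRL → SEK:
SEK 660,000.00 ÷ 9.0004 (buy USD at ask) = USD 73,330.07
USD 73,330.07 × 4.5613 (sell USD at bid) = BRL 334,480.47
BRL 334,480.47 ÷ 0.50763 (buy SEK at ask) = SEK 658,906.03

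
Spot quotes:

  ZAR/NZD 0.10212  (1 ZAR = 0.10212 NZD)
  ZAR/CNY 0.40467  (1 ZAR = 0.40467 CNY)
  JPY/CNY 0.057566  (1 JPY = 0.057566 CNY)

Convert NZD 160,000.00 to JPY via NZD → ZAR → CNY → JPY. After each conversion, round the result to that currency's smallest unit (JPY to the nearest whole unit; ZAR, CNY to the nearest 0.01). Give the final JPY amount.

JPY 11,013,976

NZD 160,000.00 ÷ 0.10212 = ZAR 1,566,784.18
ZAR 1,566,784.18 × 0.40467 = CNY 634,030.55
CNY 634,030.55 ÷ 0.057566 = JPY 11,013,976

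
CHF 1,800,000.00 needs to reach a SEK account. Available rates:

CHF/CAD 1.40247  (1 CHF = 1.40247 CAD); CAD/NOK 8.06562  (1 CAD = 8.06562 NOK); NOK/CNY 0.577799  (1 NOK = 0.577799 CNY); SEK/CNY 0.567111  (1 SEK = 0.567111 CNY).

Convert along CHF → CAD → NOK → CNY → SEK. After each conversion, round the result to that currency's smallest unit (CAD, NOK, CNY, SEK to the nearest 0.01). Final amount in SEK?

SEK 20,744,957.87

CHF 1,800,000.00 × 1.40247 = CAD 2,524,446.00
CAD 2,524,446.00 × 8.06562 = NOK 20,361,222.15
NOK 20,361,222.15 × 0.577799 = CNY 11,764,693.80
CNY 11,764,693.80 ÷ 0.567111 = SEK 20,744,957.87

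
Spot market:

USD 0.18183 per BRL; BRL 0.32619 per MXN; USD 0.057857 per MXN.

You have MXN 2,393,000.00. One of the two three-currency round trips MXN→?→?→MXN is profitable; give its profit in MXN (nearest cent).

Profit: MXN 60,143.59

Profitable loop is MXN → BRL → USD → MXN:
MXN 2,393,000.00 × 0.32619 = BRL 780,572.67
BRL 780,572.67 × 0.18183 = USD 141,931.53
USD 141,931.53 ÷ 0.057857 = MXN 2,453,143.59
Profit = MXN 2,453,143.59 − MXN 2,393,000.00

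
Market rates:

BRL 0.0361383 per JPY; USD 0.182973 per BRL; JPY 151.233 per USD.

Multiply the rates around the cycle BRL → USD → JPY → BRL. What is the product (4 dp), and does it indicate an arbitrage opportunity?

1.0000 (no arbitrage)

Around BRL → USD → JPY → BRL: 1 × 0.182973 × 151.233 × 0.0361383 = 1.000003
Product ≈ 1 (deviation 0.000%, within rounding noise).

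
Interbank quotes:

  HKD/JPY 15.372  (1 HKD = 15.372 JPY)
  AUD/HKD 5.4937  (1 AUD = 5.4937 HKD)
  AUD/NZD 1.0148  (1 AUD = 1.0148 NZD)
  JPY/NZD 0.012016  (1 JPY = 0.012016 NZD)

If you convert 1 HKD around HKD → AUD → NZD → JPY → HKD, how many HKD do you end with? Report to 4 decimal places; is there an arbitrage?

1.0001 (no arbitrage)

Around HKD → AUD → NZD → JPY → HKD: 1 ÷ 5.4937 × 1.0148 ÷ 0.012016 ÷ 15.372 = 1.000058
Product ≈ 1 (deviation 0.006%, within rounding noise).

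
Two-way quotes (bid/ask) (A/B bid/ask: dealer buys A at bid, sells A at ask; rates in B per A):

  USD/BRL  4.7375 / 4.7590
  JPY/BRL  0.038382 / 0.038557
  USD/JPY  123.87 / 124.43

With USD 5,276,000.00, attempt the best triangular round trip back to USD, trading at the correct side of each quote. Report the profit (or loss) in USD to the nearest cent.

Best loop USD → JPY → BRL → USD:
USD 5,276,000.00 × 123.87 (sell USD at bid) = JPY 653,538,120
JPY 653,538,120 × 0.038382 (sell JPY at bid) = BRL 25,084,100.12
BRL 25,084,100.12 ÷ 4.7590 (buy USD at ask) = USD 5,270,876.26

Net result: USD -5,123.74 (no profitable arbitrage after spreads)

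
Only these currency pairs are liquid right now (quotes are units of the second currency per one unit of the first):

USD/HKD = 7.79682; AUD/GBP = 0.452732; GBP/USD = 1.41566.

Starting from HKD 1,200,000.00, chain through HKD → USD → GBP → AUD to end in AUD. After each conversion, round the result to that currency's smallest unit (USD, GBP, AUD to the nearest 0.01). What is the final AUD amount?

HKD 1,200,000.00 ÷ 7.79682 = USD 153,908.90
USD 153,908.90 ÷ 1.41566 = GBP 108,718.83
GBP 108,718.83 ÷ 0.452732 = AUD 240,139.49

AUD 240,139.49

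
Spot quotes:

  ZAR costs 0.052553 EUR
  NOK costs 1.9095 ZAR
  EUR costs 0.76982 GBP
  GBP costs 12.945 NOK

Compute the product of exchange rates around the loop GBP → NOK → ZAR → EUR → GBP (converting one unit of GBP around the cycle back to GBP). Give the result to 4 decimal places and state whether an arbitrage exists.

Around GBP → NOK → ZAR → EUR → GBP: 1 × 12.945 × 1.9095 × 0.052553 × 0.76982 = 1.000019
Product ≈ 1 (deviation 0.002%, within rounding noise).

1.0000 (no arbitrage)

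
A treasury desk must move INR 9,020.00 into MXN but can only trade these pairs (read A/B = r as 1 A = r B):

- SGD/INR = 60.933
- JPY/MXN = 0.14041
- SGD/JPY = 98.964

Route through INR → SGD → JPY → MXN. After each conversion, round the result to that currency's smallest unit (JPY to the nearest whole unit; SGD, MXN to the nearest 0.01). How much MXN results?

INR 9,020.00 ÷ 60.933 = SGD 148.03
SGD 148.03 × 98.964 = JPY 14,650
JPY 14,650 × 0.14041 = MXN 2,057.01

MXN 2,057.01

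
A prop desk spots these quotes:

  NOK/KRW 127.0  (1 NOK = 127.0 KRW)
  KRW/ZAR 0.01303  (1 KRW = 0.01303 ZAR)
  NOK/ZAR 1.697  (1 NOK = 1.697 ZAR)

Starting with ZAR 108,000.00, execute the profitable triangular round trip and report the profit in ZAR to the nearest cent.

Profitable loop is ZAR → KRW → NOK → ZAR:
ZAR 108,000.00 ÷ 0.01303 = KRW 8,288,565
KRW 8,288,565 ÷ 127.0 = NOK 65,264.29
NOK 65,264.29 × 1.697 = ZAR 110,753.50
Profit = ZAR 110,753.50 − ZAR 108,000.00

Profit: ZAR 2,753.50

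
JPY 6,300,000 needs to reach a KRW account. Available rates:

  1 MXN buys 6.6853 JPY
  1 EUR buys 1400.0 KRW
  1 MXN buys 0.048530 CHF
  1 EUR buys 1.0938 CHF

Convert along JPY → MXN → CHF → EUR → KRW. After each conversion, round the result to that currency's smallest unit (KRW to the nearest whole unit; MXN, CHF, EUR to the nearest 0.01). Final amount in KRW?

KRW 58,535,596

JPY 6,300,000 ÷ 6.6853 = MXN 942,366.09
MXN 942,366.09 × 0.048530 = CHF 45,733.03
CHF 45,733.03 ÷ 1.0938 = EUR 41,811.14
EUR 41,811.14 × 1400.0 = KRW 58,535,596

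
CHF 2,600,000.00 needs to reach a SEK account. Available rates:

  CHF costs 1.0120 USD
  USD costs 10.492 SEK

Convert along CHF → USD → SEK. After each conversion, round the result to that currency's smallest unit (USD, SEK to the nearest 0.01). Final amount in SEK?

SEK 27,606,550.40

CHF 2,600,000.00 × 1.0120 = USD 2,631,200.00
USD 2,631,200.00 × 10.492 = SEK 27,606,550.40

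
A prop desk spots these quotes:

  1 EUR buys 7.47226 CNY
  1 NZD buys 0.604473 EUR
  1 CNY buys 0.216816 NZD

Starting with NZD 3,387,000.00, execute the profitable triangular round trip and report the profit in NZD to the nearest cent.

Profitable loop is NZD → CNY → EUR → NZD:
NZD 3,387,000.00 ÷ 0.216816 = CNY 15,621,540.85
CNY 15,621,540.85 ÷ 7.47226 = EUR 2,090,604.56
EUR 2,090,604.56 ÷ 0.604473 = NZD 3,458,557.39
Profit = NZD 3,458,557.39 − NZD 3,387,000.00

Profit: NZD 71,557.39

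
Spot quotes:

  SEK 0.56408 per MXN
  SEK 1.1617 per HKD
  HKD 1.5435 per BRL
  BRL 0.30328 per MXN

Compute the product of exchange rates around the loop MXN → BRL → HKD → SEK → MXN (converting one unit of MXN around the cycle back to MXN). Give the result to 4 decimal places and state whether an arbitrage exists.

Around MXN → BRL → HKD → SEK → MXN: 1 × 0.30328 × 1.5435 × 1.1617 ÷ 0.56408 = 0.964059
Product < 1; profitable direction is MXN → SEK → HKD → BRL → MXN.

0.9641 (arbitrage exists)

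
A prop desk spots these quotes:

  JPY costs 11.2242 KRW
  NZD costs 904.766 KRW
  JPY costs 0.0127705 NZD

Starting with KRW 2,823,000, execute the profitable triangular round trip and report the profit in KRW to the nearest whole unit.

Profitable loop is KRW → JPY → NZD → KRW:
KRW 2,823,000 ÷ 11.2242 = JPY 251,510
JPY 251,510 × 0.0127705 = NZD 3,211.91
NZD 3,211.91 × 904.766 = KRW 2,906,027
Profit = KRW 2,906,027 − KRW 2,823,000

Profit: KRW 83,027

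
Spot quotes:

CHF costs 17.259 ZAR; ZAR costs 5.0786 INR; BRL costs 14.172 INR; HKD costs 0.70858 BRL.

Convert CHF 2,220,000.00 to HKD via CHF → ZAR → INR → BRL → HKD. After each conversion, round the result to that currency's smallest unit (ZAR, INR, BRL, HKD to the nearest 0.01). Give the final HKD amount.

CHF 2,220,000.00 × 17.259 = ZAR 38,314,980.00
ZAR 38,314,980.00 × 5.0786 = INR 194,586,457.43
INR 194,586,457.43 ÷ 14.172 = BRL 13,730,345.57
BRL 13,730,345.57 ÷ 0.70858 = HKD 19,377,269.43

HKD 19,377,269.43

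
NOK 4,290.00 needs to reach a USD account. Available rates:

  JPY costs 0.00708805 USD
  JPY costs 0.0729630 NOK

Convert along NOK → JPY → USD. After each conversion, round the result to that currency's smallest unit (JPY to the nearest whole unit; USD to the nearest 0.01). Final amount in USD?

USD 416.76

NOK 4,290.00 ÷ 0.0729630 = JPY 58,797
JPY 58,797 × 0.00708805 = USD 416.76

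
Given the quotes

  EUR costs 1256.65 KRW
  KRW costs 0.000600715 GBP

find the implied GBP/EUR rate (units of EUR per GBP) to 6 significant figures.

1 GBP ÷ 0.000600715 = 1664.68 KRW
1664.68 KRW ÷ 1256.65 = 1.3247 EUR

GBP/EUR = 1.32470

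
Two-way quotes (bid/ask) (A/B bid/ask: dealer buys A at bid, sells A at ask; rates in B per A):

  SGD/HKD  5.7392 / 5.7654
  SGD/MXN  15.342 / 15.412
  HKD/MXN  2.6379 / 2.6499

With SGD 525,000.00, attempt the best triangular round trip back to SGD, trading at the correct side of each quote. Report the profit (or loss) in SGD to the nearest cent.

Best loop SGD → MXN → HKD → SGD:
SGD 525,000.00 × 15.342 (sell SGD at bid) = MXN 8,054,550.00
MXN 8,054,550.00 ÷ 2.6499 (buy HKD at ask) = HKD 3,039,567.53
HKD 3,039,567.53 ÷ 5.7654 (buy SGD at ask) = SGD 527,208.44

Net profit: SGD 2,208.44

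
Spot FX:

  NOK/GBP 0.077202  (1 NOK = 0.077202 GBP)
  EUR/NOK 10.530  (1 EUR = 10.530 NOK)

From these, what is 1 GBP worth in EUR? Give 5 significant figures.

1 GBP ÷ 0.077202 = 12.953 NOK
12.953 NOK ÷ 10.530 = 1.23011 EUR

GBP/EUR = 1.2301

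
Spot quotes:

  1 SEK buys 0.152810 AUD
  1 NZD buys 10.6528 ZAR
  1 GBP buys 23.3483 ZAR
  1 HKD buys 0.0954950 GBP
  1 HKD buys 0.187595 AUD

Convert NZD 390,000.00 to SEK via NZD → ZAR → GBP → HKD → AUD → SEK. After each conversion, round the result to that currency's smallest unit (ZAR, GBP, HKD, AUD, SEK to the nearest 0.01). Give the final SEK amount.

SEK 2,287,504.55

NZD 390,000.00 × 10.6528 = ZAR 4,154,592.00
ZAR 4,154,592.00 ÷ 23.3483 = GBP 177,939.81
GBP 177,939.81 ÷ 0.0954950 = HKD 1,863,341.64
HKD 1,863,341.64 × 0.187595 = AUD 349,553.57
AUD 349,553.57 ÷ 0.152810 = SEK 2,287,504.55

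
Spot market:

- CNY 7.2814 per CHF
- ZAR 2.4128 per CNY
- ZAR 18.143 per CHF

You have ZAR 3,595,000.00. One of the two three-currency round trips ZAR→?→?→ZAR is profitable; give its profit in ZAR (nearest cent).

Profit: ZAR 117,545.47

Profitable loop is ZAR → CNY → CHF → ZAR:
ZAR 3,595,000.00 ÷ 2.4128 = CNY 1,489,970.16
CNY 1,489,970.16 ÷ 7.2814 = CHF 204,626.88
CHF 204,626.88 × 18.143 = ZAR 3,712,545.47
Profit = ZAR 3,712,545.47 − ZAR 3,595,000.00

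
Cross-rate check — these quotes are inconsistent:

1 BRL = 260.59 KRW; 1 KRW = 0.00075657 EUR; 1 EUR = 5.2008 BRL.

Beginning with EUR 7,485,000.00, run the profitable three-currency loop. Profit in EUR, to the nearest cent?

Profitable loop is EUR → BRL → KRW → EUR:
EUR 7,485,000.00 × 5.2008 = BRL 38,927,988.00
BRL 38,927,988.00 × 260.59 = KRW 10,144,244,393
KRW 10,144,244,393 × 0.00075657 = EUR 7,674,830.98
Profit = EUR 7,674,830.98 − EUR 7,485,000.00

Profit: EUR 189,830.98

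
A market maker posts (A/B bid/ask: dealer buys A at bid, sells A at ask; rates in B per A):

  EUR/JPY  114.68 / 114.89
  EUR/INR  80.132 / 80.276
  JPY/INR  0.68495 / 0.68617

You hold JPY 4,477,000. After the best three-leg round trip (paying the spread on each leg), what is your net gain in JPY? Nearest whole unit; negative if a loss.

Net profit: JPY 73,710

Best loop JPY → EUR → INR → JPY:
JPY 4,477,000 ÷ 114.89 (buy EUR at ask) = EUR 38,967.71
EUR 38,967.71 × 80.132 (sell EUR at bid) = INR 3,122,560.40
INR 3,122,560.40 ÷ 0.68617 (buy JPY at ask) = JPY 4,550,710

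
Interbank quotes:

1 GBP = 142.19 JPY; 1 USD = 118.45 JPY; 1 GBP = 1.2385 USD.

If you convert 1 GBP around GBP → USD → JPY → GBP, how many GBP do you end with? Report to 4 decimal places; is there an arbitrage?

Around GBP → USD → JPY → GBP: 1 × 1.2385 × 118.45 ÷ 142.19 = 1.031720
Product > 1; profitable direction is GBP → USD → JPY → GBP.

1.0317 (arbitrage exists)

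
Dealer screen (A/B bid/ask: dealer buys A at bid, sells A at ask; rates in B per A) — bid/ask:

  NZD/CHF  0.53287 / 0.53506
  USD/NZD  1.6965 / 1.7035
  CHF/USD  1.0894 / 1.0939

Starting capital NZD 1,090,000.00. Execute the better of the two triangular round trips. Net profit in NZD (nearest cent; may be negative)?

Net profit: NZD 3,211.65

Best loop NZD → USD → CHF → NZD:
NZD 1,090,000.00 ÷ 1.7035 (buy USD at ask) = USD 639,859.11
USD 639,859.11 ÷ 1.0939 (buy CHF at ask) = CHF 584,933.83
CHF 584,933.83 ÷ 0.53506 (buy NZD at ask) = NZD 1,093,211.65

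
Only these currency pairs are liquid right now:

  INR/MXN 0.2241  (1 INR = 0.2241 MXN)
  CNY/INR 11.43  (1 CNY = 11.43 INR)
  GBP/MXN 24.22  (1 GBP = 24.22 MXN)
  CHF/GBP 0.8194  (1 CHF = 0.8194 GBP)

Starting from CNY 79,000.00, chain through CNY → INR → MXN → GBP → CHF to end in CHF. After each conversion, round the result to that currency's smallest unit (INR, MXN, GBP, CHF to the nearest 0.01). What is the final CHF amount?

CHF 10,196.36

CNY 79,000.00 × 11.43 = INR 902,970.00
INR 902,970.00 × 0.2241 = MXN 202,355.58
MXN 202,355.58 ÷ 24.22 = GBP 8,354.90
GBP 8,354.90 ÷ 0.8194 = CHF 10,196.36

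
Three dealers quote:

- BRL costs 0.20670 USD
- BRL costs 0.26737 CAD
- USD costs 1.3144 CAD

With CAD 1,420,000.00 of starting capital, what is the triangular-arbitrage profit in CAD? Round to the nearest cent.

Profit: CAD 22,924.79

Profitable loop is CAD → BRL → USD → CAD:
CAD 1,420,000.00 ÷ 0.26737 = BRL 5,310,992.26
BRL 5,310,992.26 × 0.20670 = USD 1,097,782.10
USD 1,097,782.10 × 1.3144 = CAD 1,442,924.79
Profit = CAD 1,442,924.79 − CAD 1,420,000.00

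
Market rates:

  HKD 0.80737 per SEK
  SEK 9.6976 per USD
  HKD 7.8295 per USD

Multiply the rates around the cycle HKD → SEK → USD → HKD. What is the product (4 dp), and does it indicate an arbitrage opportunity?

1.0000 (no arbitrage)

Around HKD → SEK → USD → HKD: 1 ÷ 0.80737 ÷ 9.6976 × 7.8295 = 0.999993
Product ≈ 1 (deviation 0.001%, within rounding noise).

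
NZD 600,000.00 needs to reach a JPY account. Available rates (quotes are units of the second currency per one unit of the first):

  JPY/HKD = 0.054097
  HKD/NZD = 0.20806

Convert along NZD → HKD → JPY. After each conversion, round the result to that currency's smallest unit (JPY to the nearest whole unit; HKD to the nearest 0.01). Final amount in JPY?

JPY 53,307,642

NZD 600,000.00 ÷ 0.20806 = HKD 2,883,783.52
HKD 2,883,783.52 ÷ 0.054097 = JPY 53,307,642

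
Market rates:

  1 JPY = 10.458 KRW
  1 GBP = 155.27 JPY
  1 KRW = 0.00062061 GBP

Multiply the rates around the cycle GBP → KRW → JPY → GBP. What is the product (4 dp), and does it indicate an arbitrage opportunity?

0.9923 (arbitrage exists)

Around GBP → KRW → JPY → GBP: 1 ÷ 0.00062061 ÷ 10.458 ÷ 155.27 = 0.992305
Product < 1; profitable direction is GBP → JPY → KRW → GBP.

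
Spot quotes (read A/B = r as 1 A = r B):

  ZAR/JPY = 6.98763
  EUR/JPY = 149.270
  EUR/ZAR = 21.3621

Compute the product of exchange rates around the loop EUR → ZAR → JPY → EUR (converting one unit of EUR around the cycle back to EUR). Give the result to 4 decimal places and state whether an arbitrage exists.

Around EUR → ZAR → JPY → EUR: 1 × 21.3621 × 6.98763 ÷ 149.270 = 1.000003
Product ≈ 1 (deviation 0.000%, within rounding noise).

1.0000 (no arbitrage)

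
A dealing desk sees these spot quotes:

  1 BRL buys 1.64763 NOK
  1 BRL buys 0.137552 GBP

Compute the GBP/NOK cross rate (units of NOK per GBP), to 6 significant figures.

GBP/NOK = 11.9782

1 GBP ÷ 0.137552 = 7.26998 BRL
7.26998 BRL × 1.64763 = 11.9782 NOK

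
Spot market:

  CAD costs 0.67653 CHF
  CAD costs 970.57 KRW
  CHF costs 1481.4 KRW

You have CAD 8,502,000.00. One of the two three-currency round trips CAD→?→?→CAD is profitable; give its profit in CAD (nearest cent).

Profitable loop is CAD → CHF → KRW → CAD:
CAD 8,502,000.00 × 0.67653 = CHF 5,751,858.06
CHF 5,751,858.06 × 1481.4 = KRW 8,520,802,530
KRW 8,520,802,530 ÷ 970.57 = CAD 8,779,173.61
Profit = CAD 8,779,173.61 − CAD 8,502,000.00

Profit: CAD 277,173.61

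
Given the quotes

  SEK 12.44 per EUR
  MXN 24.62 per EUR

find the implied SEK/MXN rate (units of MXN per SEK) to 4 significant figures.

SEK/MXN = 1.979

1 SEK ÷ 12.44 = 0.0803859 EUR
0.0803859 EUR × 24.62 = 1.9791 MXN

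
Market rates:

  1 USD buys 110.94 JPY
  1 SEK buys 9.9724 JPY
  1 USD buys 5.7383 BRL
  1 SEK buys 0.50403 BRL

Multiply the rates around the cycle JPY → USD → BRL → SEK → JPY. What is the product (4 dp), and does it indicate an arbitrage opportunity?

Around JPY → USD → BRL → SEK → JPY: 1 ÷ 110.94 × 5.7383 ÷ 0.50403 × 9.9724 = 1.023383
Product > 1; profitable direction is JPY → USD → BRL → SEK → JPY.

1.0234 (arbitrage exists)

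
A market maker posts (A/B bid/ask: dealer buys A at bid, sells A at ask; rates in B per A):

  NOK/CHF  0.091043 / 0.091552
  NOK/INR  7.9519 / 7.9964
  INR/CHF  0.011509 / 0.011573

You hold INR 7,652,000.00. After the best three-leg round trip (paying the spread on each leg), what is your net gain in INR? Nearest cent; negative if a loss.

Net result: INR -2,806.89 (no profitable arbitrage after spreads)

Best loop INR → CHF → NOK → INR:
INR 7,652,000.00 × 0.011509 (sell INR at bid) = CHF 88,066.87
CHF 88,066.87 ÷ 0.091552 (buy NOK at ask) = NOK 961,932.76
NOK 961,932.76 × 7.9519 (sell NOK at bid) = INR 7,649,193.11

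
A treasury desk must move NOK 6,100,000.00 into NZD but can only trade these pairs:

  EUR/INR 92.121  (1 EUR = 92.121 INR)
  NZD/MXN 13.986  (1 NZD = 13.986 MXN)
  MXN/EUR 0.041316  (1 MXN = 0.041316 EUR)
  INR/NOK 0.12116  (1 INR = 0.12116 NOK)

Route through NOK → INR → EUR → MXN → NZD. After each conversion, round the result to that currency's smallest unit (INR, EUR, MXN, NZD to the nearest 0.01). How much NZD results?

NOK 6,100,000.00 ÷ 0.12116 = INR 50,346,649.06
INR 50,346,649.06 ÷ 92.121 = EUR 546,527.38
EUR 546,527.38 ÷ 0.041316 = MXN 13,227,983.83
MXN 13,227,983.83 ÷ 13.986 = NZD 945,801.79

NZD 945,801.79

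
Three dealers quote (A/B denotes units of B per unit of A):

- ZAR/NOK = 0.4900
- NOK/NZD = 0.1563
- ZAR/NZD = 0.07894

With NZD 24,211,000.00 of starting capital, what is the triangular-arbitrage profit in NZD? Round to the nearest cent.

Profitable loop is NZD → NOK → ZAR → NZD:
NZD 24,211,000.00 ÷ 0.1563 = NOK 154,900,831.73
NOK 154,900,831.73 ÷ 0.4900 = ZAR 316,124,146.40
ZAR 316,124,146.40 × 0.07894 = NZD 24,954,840.12
Profit = NZD 24,954,840.12 − NZD 24,211,000.00

Profit: NZD 743,840.12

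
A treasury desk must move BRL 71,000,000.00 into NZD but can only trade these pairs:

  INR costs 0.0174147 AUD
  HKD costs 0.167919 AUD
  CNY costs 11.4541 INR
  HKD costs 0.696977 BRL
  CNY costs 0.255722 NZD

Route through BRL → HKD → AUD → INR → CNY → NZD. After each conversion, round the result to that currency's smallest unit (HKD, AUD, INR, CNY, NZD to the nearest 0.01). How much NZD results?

BRL 71,000,000.00 ÷ 0.696977 = HKD 101,868,497.81
HKD 101,868,497.81 × 0.167919 = AUD 17,105,656.28
AUD 17,105,656.28 ÷ 0.0174147 = INR 982,253,859.10
INR 982,253,859.10 ÷ 11.4541 = CNY 85,755,655.97
CNY 85,755,655.97 × 0.255722 = NZD 21,929,607.86

NZD 21,929,607.86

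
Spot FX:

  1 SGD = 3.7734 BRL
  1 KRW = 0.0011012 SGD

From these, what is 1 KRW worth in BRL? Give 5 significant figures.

1 KRW × 0.0011012 = 0.0011012 SGD
0.0011012 SGD × 3.7734 = 0.00415527 BRL

KRW/BRL = 0.0041553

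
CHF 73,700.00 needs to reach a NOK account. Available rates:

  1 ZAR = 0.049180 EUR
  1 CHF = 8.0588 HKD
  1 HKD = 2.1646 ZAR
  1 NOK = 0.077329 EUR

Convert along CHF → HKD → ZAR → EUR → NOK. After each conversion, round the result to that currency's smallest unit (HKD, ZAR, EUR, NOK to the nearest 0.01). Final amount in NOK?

CHF 73,700.00 × 8.0588 = HKD 593,933.56
HKD 593,933.56 × 2.1646 = ZAR 1,285,628.58
ZAR 1,285,628.58 × 0.049180 = EUR 63,227.21
EUR 63,227.21 ÷ 0.077329 = NOK 817,639.05

NOK 817,639.05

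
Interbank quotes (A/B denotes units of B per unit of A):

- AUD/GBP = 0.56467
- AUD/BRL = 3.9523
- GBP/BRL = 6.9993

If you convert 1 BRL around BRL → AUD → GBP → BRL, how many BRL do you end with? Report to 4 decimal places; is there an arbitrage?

Around BRL → AUD → GBP → BRL: 1 ÷ 3.9523 × 0.56467 × 6.9993 = 0.999999
Product ≈ 1 (deviation 0.000%, within rounding noise).

1.0000 (no arbitrage)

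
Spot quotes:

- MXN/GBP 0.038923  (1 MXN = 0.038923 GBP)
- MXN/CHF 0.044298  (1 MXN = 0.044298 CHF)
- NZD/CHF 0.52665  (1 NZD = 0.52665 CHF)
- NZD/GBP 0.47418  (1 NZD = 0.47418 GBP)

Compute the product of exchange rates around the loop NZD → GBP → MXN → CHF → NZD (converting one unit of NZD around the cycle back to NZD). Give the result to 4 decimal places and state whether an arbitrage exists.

Around NZD → GBP → MXN → CHF → NZD: 1 × 0.47418 ÷ 0.038923 × 0.044298 ÷ 0.52665 = 1.024705
Product > 1; profitable direction is NZD → GBP → MXN → CHF → NZD.

1.0247 (arbitrage exists)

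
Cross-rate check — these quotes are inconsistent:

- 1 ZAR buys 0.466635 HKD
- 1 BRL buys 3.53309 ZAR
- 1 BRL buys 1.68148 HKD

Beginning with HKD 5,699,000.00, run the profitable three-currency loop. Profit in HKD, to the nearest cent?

Profitable loop is HKD → ZAR → BRL → HKD:
HKD 5,699,000.00 ÷ 0.466635 = ZAR 12,212,971.59
ZAR 12,212,971.59 ÷ 3.53309 = BRL 3,456,739.45
BRL 3,456,739.45 × 1.68148 = HKD 5,812,438.26
Profit = HKD 5,812,438.26 − HKD 5,699,000.00

Profit: HKD 113,438.26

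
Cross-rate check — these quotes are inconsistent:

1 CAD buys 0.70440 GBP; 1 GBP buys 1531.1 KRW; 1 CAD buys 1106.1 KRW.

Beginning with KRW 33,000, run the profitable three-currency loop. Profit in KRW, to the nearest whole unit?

Profit: KRW 844

Profitable loop is KRW → GBP → CAD → KRW:
KRW 33,000 ÷ 1531.1 = GBP 21.55
GBP 21.55 ÷ 0.70440 = CAD 30.60
CAD 30.60 × 1106.1 = KRW 33,844
Profit = KRW 33,844 − KRW 33,000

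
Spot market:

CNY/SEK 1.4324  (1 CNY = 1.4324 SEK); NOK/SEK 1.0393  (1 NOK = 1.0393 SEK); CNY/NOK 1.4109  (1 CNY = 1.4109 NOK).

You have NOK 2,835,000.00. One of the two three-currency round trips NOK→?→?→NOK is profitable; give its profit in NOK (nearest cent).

Profit: NOK 67,190.47

Profitable loop is NOK → SEK → CNY → NOK:
NOK 2,835,000.00 × 1.0393 = SEK 2,946,415.50
SEK 2,946,415.50 ÷ 1.4324 = CNY 2,056,978.15
CNY 2,056,978.15 × 1.4109 = NOK 2,902,190.47
Profit = NOK 2,902,190.47 − NOK 2,835,000.00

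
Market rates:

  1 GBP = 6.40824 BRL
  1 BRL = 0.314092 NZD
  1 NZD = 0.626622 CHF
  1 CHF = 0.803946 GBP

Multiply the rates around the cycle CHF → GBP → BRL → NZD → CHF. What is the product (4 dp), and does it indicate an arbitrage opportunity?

1.0140 (arbitrage exists)

Around CHF → GBP → BRL → NZD → CHF: 1 × 0.803946 × 6.40824 × 0.314092 × 0.626622 = 1.013977
Product > 1; profitable direction is CHF → GBP → BRL → NZD → CHF.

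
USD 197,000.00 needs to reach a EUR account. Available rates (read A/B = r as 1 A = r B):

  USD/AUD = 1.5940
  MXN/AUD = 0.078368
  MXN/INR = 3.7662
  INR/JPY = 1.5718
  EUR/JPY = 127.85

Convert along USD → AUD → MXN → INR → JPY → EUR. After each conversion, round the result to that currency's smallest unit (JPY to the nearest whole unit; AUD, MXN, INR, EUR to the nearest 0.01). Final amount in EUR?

USD 197,000.00 × 1.5940 = AUD 314,018.00
AUD 314,018.00 ÷ 0.078368 = MXN 4,006,967.13
MXN 4,006,967.13 × 3.7662 = INR 15,091,039.61
INR 15,091,039.61 × 1.5718 = JPY 23,720,096
JPY 23,720,096 ÷ 127.85 = EUR 185,530.67

EUR 185,530.67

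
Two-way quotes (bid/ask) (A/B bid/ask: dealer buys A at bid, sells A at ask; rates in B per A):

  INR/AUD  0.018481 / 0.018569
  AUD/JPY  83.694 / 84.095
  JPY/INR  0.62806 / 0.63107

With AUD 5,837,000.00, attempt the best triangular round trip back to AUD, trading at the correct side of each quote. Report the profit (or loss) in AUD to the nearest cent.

Best loop AUD → INR → JPY → AUD:
AUD 5,837,000.00 ÷ 0.018569 (buy INR at ask) = INR 314,341,106.14
INR 314,341,106.14 ÷ 0.63107 (buy JPY at ask) = JPY 498,108,144
JPY 498,108,144 ÷ 84.095 (buy AUD at ask) = AUD 5,923,160.04

Net profit: AUD 86,160.04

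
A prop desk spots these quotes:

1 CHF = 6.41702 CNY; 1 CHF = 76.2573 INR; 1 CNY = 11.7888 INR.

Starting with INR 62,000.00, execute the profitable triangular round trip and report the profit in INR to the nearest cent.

Profit: INR 498.58

Profitable loop is INR → CNY → CHF → INR:
INR 62,000.00 ÷ 11.7888 = CNY 5,259.23
CNY 5,259.23 ÷ 6.41702 = CHF 819.57
CHF 819.57 × 76.2573 = INR 62,498.58
Profit = INR 62,498.58 − INR 62,000.00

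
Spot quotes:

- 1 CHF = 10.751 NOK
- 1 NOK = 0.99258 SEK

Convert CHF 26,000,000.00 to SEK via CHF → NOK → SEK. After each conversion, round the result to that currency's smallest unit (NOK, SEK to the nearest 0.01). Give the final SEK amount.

CHF 26,000,000.00 × 10.751 = NOK 279,526,000.00
NOK 279,526,000.00 × 0.99258 = SEK 277,451,917.08

SEK 277,451,917.08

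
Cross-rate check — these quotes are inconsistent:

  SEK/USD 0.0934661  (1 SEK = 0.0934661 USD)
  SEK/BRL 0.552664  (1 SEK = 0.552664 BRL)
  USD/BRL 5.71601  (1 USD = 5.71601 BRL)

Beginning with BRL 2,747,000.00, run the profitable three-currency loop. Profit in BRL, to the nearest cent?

Profit: BRL 94,664.06

Profitable loop is BRL → USD → SEK → BRL:
BRL 2,747,000.00 ÷ 5.71601 = USD 480,579.98
USD 480,579.98 ÷ 0.0934661 = SEK 5,141,757.12
SEK 5,141,757.12 × 0.552664 = BRL 2,841,664.06
Profit = BRL 2,841,664.06 − BRL 2,747,000.00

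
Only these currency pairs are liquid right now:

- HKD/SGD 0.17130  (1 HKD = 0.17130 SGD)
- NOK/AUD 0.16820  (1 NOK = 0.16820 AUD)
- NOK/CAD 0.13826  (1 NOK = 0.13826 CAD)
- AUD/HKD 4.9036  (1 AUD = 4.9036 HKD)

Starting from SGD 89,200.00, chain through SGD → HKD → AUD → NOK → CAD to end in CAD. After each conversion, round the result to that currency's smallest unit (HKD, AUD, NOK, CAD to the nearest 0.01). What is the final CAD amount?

CAD 87,289.70

SGD 89,200.00 ÷ 0.17130 = HKD 520,723.88
HKD 520,723.88 ÷ 4.9036 = AUD 106,192.16
AUD 106,192.16 ÷ 0.16820 = NOK 631,344.59
NOK 631,344.59 × 0.13826 = CAD 87,289.70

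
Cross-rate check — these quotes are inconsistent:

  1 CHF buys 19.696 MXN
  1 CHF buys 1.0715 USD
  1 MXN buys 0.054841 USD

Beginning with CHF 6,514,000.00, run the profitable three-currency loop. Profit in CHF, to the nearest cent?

Profitable loop is CHF → MXN → USD → CHF:
CHF 6,514,000.00 × 19.696 = MXN 128,299,744.00
MXN 128,299,744.00 × 0.054841 = USD 7,036,086.26
USD 7,036,086.26 ÷ 1.0715 = CHF 6,566,576.07
Profit = CHF 6,566,576.07 − CHF 6,514,000.00

Profit: CHF 52,576.07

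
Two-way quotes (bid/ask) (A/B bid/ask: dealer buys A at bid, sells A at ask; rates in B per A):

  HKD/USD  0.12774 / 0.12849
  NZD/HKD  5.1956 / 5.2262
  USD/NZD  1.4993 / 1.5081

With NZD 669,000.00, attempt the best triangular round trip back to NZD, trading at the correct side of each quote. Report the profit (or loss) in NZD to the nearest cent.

Best loop NZD → HKD → USD → NZD:
NZD 669,000.00 × 5.1956 (sell NZD at bid) = HKD 3,475,856.40
HKD 3,475,856.40 × 0.12774 (sell HKD at bid) = USD 444,005.90
USD 444,005.90 × 1.4993 (sell USD at bid) = NZD 665,698.04

Net result: NZD -3,301.96 (no profitable arbitrage after spreads)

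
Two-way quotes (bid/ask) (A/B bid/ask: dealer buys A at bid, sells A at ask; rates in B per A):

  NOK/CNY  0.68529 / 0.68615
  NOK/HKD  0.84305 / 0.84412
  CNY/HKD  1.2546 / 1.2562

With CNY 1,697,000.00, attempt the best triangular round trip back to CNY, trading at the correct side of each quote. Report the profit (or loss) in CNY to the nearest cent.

Best loop CNY → HKD → NOK → CNY:
CNY 1,697,000.00 × 1.2546 (sell CNY at bid) = HKD 2,129,056.20
HKD 2,129,056.20 ÷ 0.84412 (buy NOK at ask) = NOK 2,522,219.83
NOK 2,522,219.83 × 0.68529 (sell NOK at bid) = CNY 1,728,452.02

Net profit: CNY 31,452.02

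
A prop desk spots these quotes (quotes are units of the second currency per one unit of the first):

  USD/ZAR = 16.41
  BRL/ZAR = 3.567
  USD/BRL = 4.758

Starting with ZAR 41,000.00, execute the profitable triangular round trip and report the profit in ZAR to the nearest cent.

Profit: ZAR 1,403.61

Profitable loop is ZAR → USD → BRL → ZAR:
ZAR 41,000.00 ÷ 16.41 = USD 2,498.48
USD 2,498.48 × 4.758 = BRL 11,887.75
BRL 11,887.75 × 3.567 = ZAR 42,403.61
Profit = ZAR 42,403.61 − ZAR 41,000.00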